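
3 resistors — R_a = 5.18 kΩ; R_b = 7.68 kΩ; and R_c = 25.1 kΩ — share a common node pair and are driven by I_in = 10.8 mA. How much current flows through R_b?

I ≈ 3.87 mA

Total conductance ΣG = 1/5.18 + 1/7.68 + 1/25.1 = 0.3631 (units of 1/kΩ).
By the current-divider rule, I = I_in · G_k/ΣG = 10.8 × 0.3586 = 3.873 mA.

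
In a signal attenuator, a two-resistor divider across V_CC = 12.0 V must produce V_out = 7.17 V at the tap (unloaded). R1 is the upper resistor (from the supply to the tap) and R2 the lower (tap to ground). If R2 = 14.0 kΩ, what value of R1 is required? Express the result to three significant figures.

R1 ≈ 9.43 kΩ

Required fraction k = V_out/V_CC = 0.5975.
R1 = R2·(1/k − 1) = 14.0 × 0.6736 = 9.431 kΩ.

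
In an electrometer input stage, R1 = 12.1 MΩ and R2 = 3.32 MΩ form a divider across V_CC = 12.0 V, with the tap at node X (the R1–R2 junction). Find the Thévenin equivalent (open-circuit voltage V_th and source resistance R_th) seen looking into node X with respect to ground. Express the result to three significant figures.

V_th ≈ 2.58 V, R_th ≈ 2.61 MΩ

With X open, the divider is unloaded: V_th = 12.0 × 3.32/15.42 = 2.584 V.
Zeroing V_CC shorts the top of R1 to ground, so R_th = R1 ‖ R2 = 2.605 MΩ.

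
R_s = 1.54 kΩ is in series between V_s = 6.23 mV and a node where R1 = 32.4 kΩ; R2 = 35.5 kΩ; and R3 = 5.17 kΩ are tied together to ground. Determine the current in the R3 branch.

Combine the parallel branches: R_p = (1/32.4 + 1/35.5 + 1/5.17)⁻¹ = 3.961 kΩ.
Node voltage V_A = V_s · R_p/(R_s + R_p) = 6.23 × 0.7201 = 4.486 mV.
I(R3) = V_A / R3 = 4.486/5.17 = 0.8677 µA.

I ≈ 0.868 µA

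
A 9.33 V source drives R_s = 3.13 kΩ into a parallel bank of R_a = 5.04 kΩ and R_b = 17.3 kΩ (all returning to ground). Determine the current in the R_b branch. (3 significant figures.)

I ≈ 0.299 mA

Parallel bank: R_p = 1/(1/5.04 + 1/17.3) = 3.903 kΩ.
Node voltage V_A = V_in · R_p/(R_s + R_p) = 9.33 × 0.5550 = 5.178 V.
I(R_b) = V_A / R_b = 5.178/17.3 = 0.2993 mA.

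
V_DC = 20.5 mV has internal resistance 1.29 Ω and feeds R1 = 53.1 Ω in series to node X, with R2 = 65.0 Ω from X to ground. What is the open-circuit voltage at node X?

V_th ≈ 11.2 mV

R1' = 1.29 + 53.1 = 54.39 Ω (source resistance + R1).
With X open, the divider is unloaded: V_th = 20.5 × 65.0/119.4 = 11.16 mV.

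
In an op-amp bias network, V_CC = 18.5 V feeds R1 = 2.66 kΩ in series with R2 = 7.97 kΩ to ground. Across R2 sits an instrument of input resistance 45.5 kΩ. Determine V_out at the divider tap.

R2 ‖ R_L = (7.97 × 45.5)/(7.97 + 45.5) = 6.782 kΩ.
Now apply the divider: V_out = 18.5 × 0.7183 = 13.29 V.

V_out ≈ 13.3 V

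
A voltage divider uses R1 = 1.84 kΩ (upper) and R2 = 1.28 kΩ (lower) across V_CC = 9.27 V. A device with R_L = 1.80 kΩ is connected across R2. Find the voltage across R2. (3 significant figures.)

V_out ≈ 2.68 V

First combine the lower leg with the load: R2 ‖ R_L = 0.7481 kΩ.
Voltage divider with the loaded lower leg: V_out = 9.27 × 0.7481/(1.84 + 0.7481) = 9.27 × 0.2890 = 2.679 V.
(Unloaded it would be 3.80 V; the load pulls it down.)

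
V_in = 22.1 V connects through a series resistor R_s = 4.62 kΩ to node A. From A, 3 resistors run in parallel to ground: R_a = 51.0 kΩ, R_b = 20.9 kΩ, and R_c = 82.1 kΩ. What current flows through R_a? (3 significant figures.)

I ≈ 0.317 mA

Combine the parallel branches: R_p = (1/51.0 + 1/20.9 + 1/82.1)⁻¹ = 12.56 kΩ.
V_A by voltage divider: V_A = 22.1 × 12.56/(4.62 + 12.56) = 16.16 V.
Branch current I = V_A/R_a = 16.16/51.0 = 0.3168 mA.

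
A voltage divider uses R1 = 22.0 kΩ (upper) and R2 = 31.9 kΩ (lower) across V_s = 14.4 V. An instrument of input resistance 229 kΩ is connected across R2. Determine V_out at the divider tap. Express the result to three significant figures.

First combine the lower leg with the load: R2 ‖ R_L = 28.00 kΩ.
Then V_out = V_s · R2'/(R1 + R2') = 14.4 × 28.00/50.00 = 8.064 V.

V_out ≈ 8.06 V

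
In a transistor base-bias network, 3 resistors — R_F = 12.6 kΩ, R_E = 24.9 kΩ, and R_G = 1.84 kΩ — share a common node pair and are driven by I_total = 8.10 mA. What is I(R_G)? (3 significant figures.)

ΣG = 1/12.6 + 1/24.9 + 1/1.84 = 0.6630.
By the current-divider rule, I = I_total · G_k/ΣG = 8.10 × 0.8197 = 6.640 mA.

I ≈ 6.64 mA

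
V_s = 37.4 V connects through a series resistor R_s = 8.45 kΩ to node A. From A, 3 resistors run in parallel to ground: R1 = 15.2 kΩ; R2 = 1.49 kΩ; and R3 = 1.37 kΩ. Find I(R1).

Parallel bank: R_p = 1/(1/15.2 + 1/1.49 + 1/1.37) = 0.6817 kΩ.
V_A by voltage divider: V_A = 37.4 × 0.6817/(8.45 + 0.6817) = 2.792 V.
I(R1) = V_A / R1 = 2.792/15.2 = 0.1837 mA.
(Check via current divider: I_total = 4.096 mA; share G_k/ΣG = 0.04485 → same result.)

I ≈ 0.184 mA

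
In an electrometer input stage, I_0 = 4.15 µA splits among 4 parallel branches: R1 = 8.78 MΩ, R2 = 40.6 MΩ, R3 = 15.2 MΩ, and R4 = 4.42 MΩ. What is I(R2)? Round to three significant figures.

I ≈ 0.237 µA

ΣG = 1/8.78 + 1/40.6 + 1/15.2 + 1/4.42 = 0.4306.
Current divider: I(R2) = I_0 · G_k/ΣG = 4.15 × (0.02463/0.4306) = 4.15 × 0.05721 = 0.2374 µA.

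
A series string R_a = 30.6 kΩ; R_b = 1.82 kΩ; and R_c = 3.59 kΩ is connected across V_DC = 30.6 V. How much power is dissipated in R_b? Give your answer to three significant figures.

P ≈ 1.31 mW

Series current I = V_DC/ΣR = 30.6/36.01 = 0.8498 mA.
P = I²R = 0.7221 × 1.82 = 1.314 mW.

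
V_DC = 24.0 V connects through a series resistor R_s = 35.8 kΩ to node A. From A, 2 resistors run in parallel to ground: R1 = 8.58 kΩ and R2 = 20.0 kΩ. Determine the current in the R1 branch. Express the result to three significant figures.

I ≈ 0.402 mA

Parallel bank: R_p = 1/(1/8.58 + 1/20.0) = 6.004 kΩ.
Node voltage V_A = V_DC · R_p/(R_s + R_p) = 24.0 × 0.1436 = 3.447 V.
I(R1) = V_A / R1 = 3.447/8.58 = 0.4018 mA.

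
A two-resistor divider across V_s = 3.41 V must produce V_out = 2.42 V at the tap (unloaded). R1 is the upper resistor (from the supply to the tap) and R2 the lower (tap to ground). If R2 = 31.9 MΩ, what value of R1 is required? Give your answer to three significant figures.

R1 ≈ 13.1 MΩ

The divider ratio is R2/(R1+R2) = 2.42/3.41 = 0.7097.
Rearranging, R1 = R2·(1−k)/k = 31.9 × 0.4091 = 13.05 MΩ.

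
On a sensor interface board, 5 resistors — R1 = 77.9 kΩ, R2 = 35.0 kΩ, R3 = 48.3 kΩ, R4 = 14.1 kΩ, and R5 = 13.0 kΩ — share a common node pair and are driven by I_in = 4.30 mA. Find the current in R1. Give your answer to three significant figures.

I ≈ 0.263 mA

ΣG = 1/77.9 + 1/35.0 + 1/48.3 + 1/14.1 + 1/13.0 = 0.2100.
By the current-divider rule, I = I_in · G_k/ΣG = 4.30 × 0.06114 = 0.2629 mA.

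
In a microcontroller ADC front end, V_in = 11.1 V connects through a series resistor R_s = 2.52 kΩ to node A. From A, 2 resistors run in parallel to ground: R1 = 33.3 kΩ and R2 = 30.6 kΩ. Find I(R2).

I ≈ 0.313 mA

Combine the parallel branches: R_p = (1/33.3 + 1/30.6)⁻¹ = 15.95 kΩ.
Node voltage V_A = V_in · R_p/(R_s + R_p) = 11.1 × 0.8635 = 9.585 V.
Branch current I = V_A/R2 = 9.585/30.6 = 0.3132 mA.
(Equivalently: I_total = 0.6011 mA, then current-divider fraction G_k/ΣG = 0.5211.)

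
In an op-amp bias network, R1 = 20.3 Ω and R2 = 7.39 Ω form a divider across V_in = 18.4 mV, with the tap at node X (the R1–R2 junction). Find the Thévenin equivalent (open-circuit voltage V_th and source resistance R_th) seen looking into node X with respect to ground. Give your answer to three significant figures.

With X open, the divider is unloaded: V_th = 18.4 × 7.39/27.69 = 4.911 mV.
Looking into X with the source shorted: R_th = R1·R2/(R1+R2) = 20.30 × 7.39/27.69 = 5.418 Ω.

V_th ≈ 4.91 mV, R_th ≈ 5.42 Ω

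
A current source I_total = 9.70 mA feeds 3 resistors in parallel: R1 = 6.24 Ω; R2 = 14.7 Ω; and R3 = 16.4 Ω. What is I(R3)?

I ≈ 2.04 mA

ΣG = 1/6.24 + 1/14.7 + 1/16.4 = 0.2893.
Current divider: I(R3) = I_total · G_k/ΣG = 9.70 × (0.06098/0.2893) = 9.70 × 0.2108 = 2.045 mA.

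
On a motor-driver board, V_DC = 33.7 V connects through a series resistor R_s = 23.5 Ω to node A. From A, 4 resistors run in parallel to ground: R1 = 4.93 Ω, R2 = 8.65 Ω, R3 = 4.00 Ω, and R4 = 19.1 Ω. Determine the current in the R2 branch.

I ≈ 0.250 A

Equivalent of the parallel group: R_p = 1.611 Ω.
V_A = 33.7 × 1.611/25.11 = 2.162 V.
Branch current I = V_A/R2 = 2.162/8.65 = 0.2499 A.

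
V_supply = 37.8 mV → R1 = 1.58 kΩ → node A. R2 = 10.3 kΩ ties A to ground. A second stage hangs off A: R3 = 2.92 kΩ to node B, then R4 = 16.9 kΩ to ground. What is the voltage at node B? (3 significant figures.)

V_B ≈ 26.1 mV

Looking into the second stage from A: R3 + R4 = 19.82 kΩ appears in parallel with R2.
Effective lower resistance at A: R2 ‖ 19.82 = 6.778 kΩ.
So V_A = 37.8 × 0.8110 = 30.65 mV.
Stage 2 is unloaded, so V_B = V_A · R4/(R3+R4) = 30.65 × 16.9/19.82 = 26.14 mV.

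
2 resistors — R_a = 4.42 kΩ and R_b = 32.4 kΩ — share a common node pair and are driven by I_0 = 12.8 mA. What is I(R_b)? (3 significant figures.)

With just two branches, the current splits inversely with resistance.
I(R_b) = 12.8 × 4.42/(4.42 + 32.4) = 12.8 × 0.1200 = 1.537 mA.

I ≈ 1.54 mA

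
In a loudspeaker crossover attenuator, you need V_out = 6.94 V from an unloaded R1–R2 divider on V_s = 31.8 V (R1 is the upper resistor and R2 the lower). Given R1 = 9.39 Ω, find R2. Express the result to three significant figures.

R2 ≈ 2.62 Ω

The divider ratio is R2/(R1+R2) = 6.94/31.8 = 0.2182.
Rearranging, R2 = R1·k/(1−k) = 9.39 × 0.2792 = 2.621 Ω.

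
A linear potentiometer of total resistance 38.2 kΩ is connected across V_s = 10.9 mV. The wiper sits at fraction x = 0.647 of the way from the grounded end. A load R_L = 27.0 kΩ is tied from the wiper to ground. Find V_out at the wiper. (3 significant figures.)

Lower segment x·R_p = 24.72 kΩ; upper segment (1−x)·R_p = 13.48 kΩ.
Lower segment in parallel with the load: 24.72 ‖ 27.0 = 12.90 kΩ.
V_out = 10.9 × 12.90/(13.48 + 12.90) = 5.330 mV.
(Unloaded: V_out = x·V_s = 7.05 mV.)

V_out ≈ 5.33 mV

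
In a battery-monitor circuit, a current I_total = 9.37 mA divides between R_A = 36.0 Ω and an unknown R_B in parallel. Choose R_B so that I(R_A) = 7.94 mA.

In a two-way split, I_A/I_total = R_B/(R_A + R_B).
With f = 0.8474, R_B = R_A · f/(1−f) = 36.0 × 5.552 = 199.9 Ω.

R_B ≈ 200 Ω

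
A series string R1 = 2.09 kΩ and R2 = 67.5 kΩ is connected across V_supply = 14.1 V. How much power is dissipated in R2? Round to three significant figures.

ΣR = 69.59 kΩ → I = 14.1/69.59 = 0.2026 mA.
P(R2) = I²·R2 = (0.2026)² × 67.5 = 2.771 mW.

P ≈ 2.77 mW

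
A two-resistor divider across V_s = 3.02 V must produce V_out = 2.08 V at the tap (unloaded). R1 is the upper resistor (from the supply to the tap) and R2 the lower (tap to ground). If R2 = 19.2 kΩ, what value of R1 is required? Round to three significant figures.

Required fraction k = V_out/V_s = 0.6887.
R1 = R2·(1/k − 1) = 19.2 × 0.4519 = 8.677 kΩ.

R1 ≈ 8.68 kΩ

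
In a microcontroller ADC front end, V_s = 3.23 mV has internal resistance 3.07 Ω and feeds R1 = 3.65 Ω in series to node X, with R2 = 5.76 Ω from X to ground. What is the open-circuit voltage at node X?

V_th ≈ 1.49 mV

R1' = 3.07 + 3.65 = 6.720 Ω (source resistance + R1).
V_th is the unloaded tap voltage: V_s · R2/(R1'+R2) = 3.23 × 0.4615 = 1.491 mV.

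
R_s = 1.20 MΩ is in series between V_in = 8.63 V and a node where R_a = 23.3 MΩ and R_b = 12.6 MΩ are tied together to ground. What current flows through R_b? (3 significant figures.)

I ≈ 0.597 µA

Equivalent of the parallel group: R_p = 8.178 MΩ.
V_A by voltage divider: V_A = 8.63 × 8.178/(1.20 + 8.178) = 7.526 V.
I(R_b) = V_A / R_b = 7.526/12.6 = 0.5973 µA.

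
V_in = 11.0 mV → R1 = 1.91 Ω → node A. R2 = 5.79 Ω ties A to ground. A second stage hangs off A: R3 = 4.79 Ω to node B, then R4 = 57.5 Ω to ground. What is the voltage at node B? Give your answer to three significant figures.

Looking into the second stage from A: R3 + R4 = 62.29 Ω appears in parallel with R2.
R2 ‖ (R3+R4) = 5.298 Ω.
V_A = 11.0 × 5.298/(1.91 + 5.298) = 8.085 mV.
V_B = V_A × 0.9231 = 7.463 mV.

V_B ≈ 7.46 mV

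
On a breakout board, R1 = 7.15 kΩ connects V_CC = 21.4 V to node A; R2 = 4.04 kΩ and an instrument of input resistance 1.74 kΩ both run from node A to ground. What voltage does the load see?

V_out ≈ 3.11 V

R2 ‖ R_L = (4.04 × 1.74)/(4.04 + 1.74) = 1.216 kΩ.
Voltage divider with the loaded lower leg: V_out = 21.4 × 1.216/(7.15 + 1.216) = 21.4 × 0.1454 = 3.111 V.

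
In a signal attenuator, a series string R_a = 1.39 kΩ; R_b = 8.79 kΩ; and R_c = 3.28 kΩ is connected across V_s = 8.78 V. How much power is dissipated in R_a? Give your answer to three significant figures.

P ≈ 0.591 mW

The common current is I = 8.78/13.46 = 0.6523 mA.
P = I²R = 0.4255 × 1.39 = 0.5914 mW.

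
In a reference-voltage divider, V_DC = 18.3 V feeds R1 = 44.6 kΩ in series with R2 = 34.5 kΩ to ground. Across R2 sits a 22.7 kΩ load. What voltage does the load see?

R2 ‖ R_L = (34.5 × 22.7)/(34.5 + 22.7) = 13.69 kΩ.
Now apply the divider: V_out = 18.3 × 0.2349 = 4.298 V.
(Unloaded it would be 7.98 V; the load pulls it down.)

V_out ≈ 4.30 V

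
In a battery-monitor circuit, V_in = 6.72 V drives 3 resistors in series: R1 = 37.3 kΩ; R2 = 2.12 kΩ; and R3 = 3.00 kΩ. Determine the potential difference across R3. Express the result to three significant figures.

Series total: ΣR = 37.3 + 2.12 + 3.00 = 42.42 kΩ.
V = V_in · R/ΣR = 6.72 × 0.07072 = 0.4752 V.

V ≈ 0.475 V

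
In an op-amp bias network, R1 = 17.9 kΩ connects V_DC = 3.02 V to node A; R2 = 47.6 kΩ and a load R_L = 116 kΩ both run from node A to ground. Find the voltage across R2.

The load sits in parallel with R2, giving an effective lower resistance R2' = R2·R_L/(R2+R_L) = 33.75 kΩ.
Then V_out = V_DC · R2'/(R1 + R2') = 3.02 × 33.75/51.65 = 1.973 V.
(Unloaded it would be 2.19 V; the load pulls it down.)

V_out ≈ 1.97 V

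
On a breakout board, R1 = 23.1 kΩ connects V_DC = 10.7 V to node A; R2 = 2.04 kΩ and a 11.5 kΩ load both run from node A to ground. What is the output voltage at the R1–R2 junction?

R2 ‖ R_L = (2.04 × 11.5)/(2.04 + 11.5) = 1.733 kΩ.
Voltage divider with the loaded lower leg: V_out = 10.7 × 1.733/(23.1 + 1.733) = 10.7 × 0.06977 = 0.7466 V.

V_out ≈ 0.747 V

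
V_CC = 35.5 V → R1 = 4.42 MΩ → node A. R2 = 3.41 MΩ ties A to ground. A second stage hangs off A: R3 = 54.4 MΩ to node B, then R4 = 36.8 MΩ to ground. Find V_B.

V_B ≈ 6.11 V

Looking into the second stage from A: R3 + R4 = 91.20 MΩ appears in parallel with R2.
Effective lower resistance at A: R2 ‖ 91.20 = 3.287 MΩ.
V_A = 35.5 × 3.287/(4.42 + 3.287) = 15.14 V.
Then the unloaded second divider: V_B = V_A × R4/(R3+R4) = 15.14 × 0.4035 = 6.109 V.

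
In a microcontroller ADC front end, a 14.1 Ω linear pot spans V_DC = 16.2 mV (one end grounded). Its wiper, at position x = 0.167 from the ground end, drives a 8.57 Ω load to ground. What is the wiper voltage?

Split the track: R_lower = x·R_p = 2.355 Ω, R_upper = (1−x)·R_p = 11.75 Ω.
R_L loads the lower segment: effective lower R = 1.847 Ω.
Loaded-divider output: V_out = 16.2 × 0.1359 = 2.202 mV.

V_out ≈ 2.20 mV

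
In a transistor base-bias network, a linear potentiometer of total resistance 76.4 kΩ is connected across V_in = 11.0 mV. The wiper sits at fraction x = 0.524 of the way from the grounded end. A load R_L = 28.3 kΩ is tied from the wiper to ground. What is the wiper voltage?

The pot divides into 36.37 kΩ above the wiper and 40.03 kΩ below.
(x·R_p) ‖ R_L = 16.58 kΩ.
Then V_out = V_in · 16.58/(36.37 + 16.58) = 3.445 mV.
(Unloaded: V_out = x·V_in = 5.76 mV.)

V_out ≈ 3.44 mV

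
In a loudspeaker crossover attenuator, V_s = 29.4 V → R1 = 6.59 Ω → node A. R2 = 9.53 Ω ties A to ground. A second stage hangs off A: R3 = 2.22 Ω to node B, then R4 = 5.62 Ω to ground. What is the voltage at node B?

Node A sees R2 in parallel with the series input of stage 2, R3 + R4 = 7.840 Ω.
R2 ‖ (R3+R4) = 4.301 Ω.
So V_A = 29.4 × 0.3949 = 11.61 V.
Stage 2 is unloaded, so V_B = V_A · R4/(R3+R4) = 11.61 × 5.62/7.840 = 8.323 V.

V_B ≈ 8.32 V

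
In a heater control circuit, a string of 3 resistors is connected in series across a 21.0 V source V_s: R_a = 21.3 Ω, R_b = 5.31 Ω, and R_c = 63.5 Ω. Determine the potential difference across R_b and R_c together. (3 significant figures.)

ΣR = 21.3 + 5.31 + 63.5 = 90.11 Ω.
R_{R_b..R_c} = 5.31 + 63.5 = 68.81 Ω.
By the voltage-divider rule, V = 21.0 × 68.81/90.11 = 16.04 V.

V ≈ 16.0 V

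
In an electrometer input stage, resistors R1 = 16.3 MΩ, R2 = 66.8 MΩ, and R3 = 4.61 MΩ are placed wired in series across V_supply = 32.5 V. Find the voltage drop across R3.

V ≈ 1.71 V

ΣR = 16.3 + 66.8 + 4.61 = 87.71 MΩ.
Voltage divider: V = V_supply · (4.610 / 87.71) = 32.5 × 0.05256 = 1.708 V.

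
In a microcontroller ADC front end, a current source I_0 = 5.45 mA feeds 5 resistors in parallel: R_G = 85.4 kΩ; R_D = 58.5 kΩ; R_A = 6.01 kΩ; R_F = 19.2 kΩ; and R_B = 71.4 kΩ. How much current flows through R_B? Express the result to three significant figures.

Total conductance ΣG = 1/85.4 + 1/58.5 + 1/6.01 + 1/19.2 + 1/71.4 = 0.2613 (units of 1/kΩ).
Current divider: I(R_B) = I_0 · G_k/ΣG = 5.45 × (0.01401/0.2613) = 5.45 × 0.05360 = 0.2921 mA.

I ≈ 0.292 mA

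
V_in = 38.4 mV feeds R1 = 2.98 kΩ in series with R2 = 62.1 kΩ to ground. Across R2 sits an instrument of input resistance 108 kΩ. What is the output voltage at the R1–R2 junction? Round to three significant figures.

R2 ‖ R_L = (62.1 × 108)/(62.1 + 108) = 39.43 kΩ.
Voltage divider with the loaded lower leg: V_out = 38.4 × 39.43/(2.98 + 39.43) = 38.4 × 0.9297 = 35.70 mV.

V_out ≈ 35.7 mV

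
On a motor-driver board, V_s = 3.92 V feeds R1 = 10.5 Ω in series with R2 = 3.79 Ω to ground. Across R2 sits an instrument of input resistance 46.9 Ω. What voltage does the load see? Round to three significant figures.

V_out ≈ 0.981 V

The load sits in parallel with R2, giving an effective lower resistance R2' = R2·R_L/(R2+R_L) = 3.507 Ω.
Now apply the divider: V_out = 3.92 × 0.2504 = 0.9814 V.
(Unloaded it would be 1.04 V; the load pulls it down.)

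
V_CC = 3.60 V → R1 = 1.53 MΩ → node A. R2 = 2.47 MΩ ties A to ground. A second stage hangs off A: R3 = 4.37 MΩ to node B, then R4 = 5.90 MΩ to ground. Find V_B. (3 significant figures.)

V_B ≈ 1.17 V

Looking into the second stage from A: R3 + R4 = 10.27 MΩ appears in parallel with R2.
R2 ‖ (R3+R4) = 1.991 MΩ.
So V_A = 3.60 × 0.5655 = 2.036 V.
V_B = V_A × 0.5745 = 1.170 V.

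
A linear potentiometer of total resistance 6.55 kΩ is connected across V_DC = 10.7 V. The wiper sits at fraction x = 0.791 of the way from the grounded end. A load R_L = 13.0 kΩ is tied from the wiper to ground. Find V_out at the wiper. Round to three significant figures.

Split the track: R_lower = x·R_p = 5.181 kΩ, R_upper = (1−x)·R_p = 1.369 kΩ.
(x·R_p) ‖ R_L = 3.705 kΩ.
Loaded-divider output: V_out = 10.7 × 0.7302 = 7.813 V.
(Unloaded: V_out = x·V_DC = 8.46 V.)

V_out ≈ 7.81 V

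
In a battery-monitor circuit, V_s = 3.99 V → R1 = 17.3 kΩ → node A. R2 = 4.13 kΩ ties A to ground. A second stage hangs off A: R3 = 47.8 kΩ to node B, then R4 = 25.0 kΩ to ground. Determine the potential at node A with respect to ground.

Looking into the second stage from A: R3 + R4 = 72.80 kΩ appears in parallel with R2.
R2 ‖ (R3+R4) = 3.908 kΩ.
So V_A = 3.99 × 0.1843 = 0.7353 V.

V_A ≈ 0.735 V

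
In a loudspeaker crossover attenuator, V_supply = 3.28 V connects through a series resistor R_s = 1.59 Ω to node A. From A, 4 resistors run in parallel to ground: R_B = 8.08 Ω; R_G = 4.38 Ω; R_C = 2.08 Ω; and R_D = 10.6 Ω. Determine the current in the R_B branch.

Combine the parallel branches: R_p = (1/8.08 + 1/4.38 + 1/2.08 + 1/10.6)⁻¹ = 1.079 Ω.
V_A = 3.28 × 1.079/2.669 = 1.326 V.
I(R_B) = V_A / R_B = 1.326/8.08 = 0.1641 A.

I ≈ 0.164 A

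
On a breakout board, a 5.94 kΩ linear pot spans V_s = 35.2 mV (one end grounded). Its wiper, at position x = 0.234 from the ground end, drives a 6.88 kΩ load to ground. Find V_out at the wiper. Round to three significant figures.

V_out ≈ 7.13 mV

Split the track: R_lower = x·R_p = 1.390 kΩ, R_upper = (1−x)·R_p = 4.550 kΩ.
R_L loads the lower segment: effective lower R = 1.156 kΩ.
V_out = 35.2 × 1.156/(4.550 + 1.156) = 7.133 mV.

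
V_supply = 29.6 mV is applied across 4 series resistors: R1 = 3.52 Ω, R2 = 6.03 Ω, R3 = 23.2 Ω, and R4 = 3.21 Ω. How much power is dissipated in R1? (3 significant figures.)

P ≈ 2.38 µW

The common current is I = 29.6/35.96 = 0.8231 mA.
P(R1) = I²·R1 = (0.8231)² × 3.52 = 2.385 µW.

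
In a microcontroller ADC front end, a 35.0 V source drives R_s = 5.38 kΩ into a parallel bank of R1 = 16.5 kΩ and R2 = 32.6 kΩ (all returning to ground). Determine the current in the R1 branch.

Equivalent of the parallel group: R_p = 10.96 kΩ.
V_A = 35.0 × 10.96/16.34 = 23.47 V.
I(R1) = V_A / R1 = 23.47/16.5 = 1.423 mA.

I ≈ 1.42 mA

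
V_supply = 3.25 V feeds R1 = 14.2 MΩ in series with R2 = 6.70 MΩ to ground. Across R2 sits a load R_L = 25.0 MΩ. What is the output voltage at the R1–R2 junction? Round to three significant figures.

V_out ≈ 0.881 V

The load sits in parallel with R2, giving an effective lower resistance R2' = R2·R_L/(R2+R_L) = 5.284 MΩ.
Now apply the divider: V_out = 3.25 × 0.2712 = 0.8814 V.
(Unloaded it would be 1.04 V; the load pulls it down.)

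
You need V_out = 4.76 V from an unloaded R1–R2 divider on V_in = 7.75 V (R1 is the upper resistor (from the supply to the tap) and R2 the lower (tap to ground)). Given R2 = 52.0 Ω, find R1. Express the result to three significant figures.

The divider ratio is R2/(R1+R2) = 4.76/7.75 = 0.6142.
R1 = R2·(1/k − 1) = 52.0 × 0.6282 = 32.66 Ω.

R1 ≈ 32.7 Ω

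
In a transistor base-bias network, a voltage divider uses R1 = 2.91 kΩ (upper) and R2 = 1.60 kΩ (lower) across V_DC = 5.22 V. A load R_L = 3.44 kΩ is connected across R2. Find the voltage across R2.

V_out ≈ 1.42 V

First combine the lower leg with the load: R2 ‖ R_L = 1.092 kΩ.
Now apply the divider: V_out = 5.22 × 0.2729 = 1.424 V.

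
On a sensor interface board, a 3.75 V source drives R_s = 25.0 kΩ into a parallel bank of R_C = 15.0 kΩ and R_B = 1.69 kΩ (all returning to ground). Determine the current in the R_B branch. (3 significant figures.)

Parallel bank: R_p = 1/(1/15.0 + 1/1.69) = 1.519 kΩ.
V_A by voltage divider: V_A = 3.75 × 1.519/(25.0 + 1.519) = 0.2148 V.
I(R_B) = V_A / R_B = 0.2148/1.69 = 0.1271 mA.
(Check via current divider: I_total = 0.1414 mA; share G_k/ΣG = 0.8987 → same result.)

I ≈ 0.127 mA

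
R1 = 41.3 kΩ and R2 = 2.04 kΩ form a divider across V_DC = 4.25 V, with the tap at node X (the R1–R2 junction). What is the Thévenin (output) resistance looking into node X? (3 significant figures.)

Zeroing V_DC shorts the top of R1 to ground, so R_th = R1 ‖ R2 = 1.944 kΩ.

R_th ≈ 1.94 kΩ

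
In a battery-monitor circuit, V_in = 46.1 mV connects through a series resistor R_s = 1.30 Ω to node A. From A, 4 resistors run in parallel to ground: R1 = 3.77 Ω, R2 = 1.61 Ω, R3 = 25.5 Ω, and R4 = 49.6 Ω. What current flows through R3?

I ≈ 0.811 mA

Combine the parallel branches: R_p = (1/3.77 + 1/1.61 + 1/25.5 + 1/49.6)⁻¹ = 1.057 Ω.
V_A = 46.1 × 1.057/2.357 = 20.68 mV.
I(R3) = V_A / R3 = 20.68/25.5 = 0.8109 mA.
(Equivalently: I_total = 19.56 mA, then current-divider fraction G_k/ΣG = 0.04147.)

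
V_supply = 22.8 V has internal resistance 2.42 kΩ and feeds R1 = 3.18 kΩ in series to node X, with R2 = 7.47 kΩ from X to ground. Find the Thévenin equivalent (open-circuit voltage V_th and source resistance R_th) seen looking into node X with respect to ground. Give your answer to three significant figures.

R1' = 2.42 + 3.18 = 5.600 kΩ (source resistance + R1).
Open-circuit (no load on X): V_th = V_supply · R2/(R1' + R2) = 22.8 × 7.47/(5.600 + 7.47) = 13.03 V.
Looking into X with the source shorted: R_th = R1'·R2/(R1'+R2) = 5.600 × 7.47/13.07 = 3.201 kΩ.

V_th ≈ 13.0 V, R_th ≈ 3.20 kΩ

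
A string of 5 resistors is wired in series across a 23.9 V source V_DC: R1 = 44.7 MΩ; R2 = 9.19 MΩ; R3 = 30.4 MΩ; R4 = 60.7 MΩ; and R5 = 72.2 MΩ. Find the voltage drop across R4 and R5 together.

V ≈ 14.6 V

ΣR = 44.7 + 9.19 + 30.4 + 60.7 + 72.2 = 217.2 MΩ.
R_{R4..R5} = 60.7 + 72.2 = 132.9 MΩ.
V = V_DC · R/ΣR = 23.9 × 0.6119 = 14.62 V.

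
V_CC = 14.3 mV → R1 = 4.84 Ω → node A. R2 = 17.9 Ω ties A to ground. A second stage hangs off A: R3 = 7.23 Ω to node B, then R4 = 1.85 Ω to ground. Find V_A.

V_A ≈ 7.93 mV

The second stage (R3 + R4 = 9.080 Ω) loads node A in parallel with R2.
Effective lower resistance at A: R2 ‖ 9.080 = 6.024 Ω.
V_A = 14.3 × 6.024/(4.84 + 6.024) = 7.929 mV.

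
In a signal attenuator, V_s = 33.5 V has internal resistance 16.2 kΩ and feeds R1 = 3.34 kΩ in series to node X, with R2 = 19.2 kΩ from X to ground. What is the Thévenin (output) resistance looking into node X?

R1' = 16.2 + 3.34 = 19.54 kΩ (source resistance + R1).
Zeroing V_s shorts the top of R1' to ground, so R_th = R1' ‖ R2 = 9.684 kΩ.

R_th ≈ 9.68 kΩ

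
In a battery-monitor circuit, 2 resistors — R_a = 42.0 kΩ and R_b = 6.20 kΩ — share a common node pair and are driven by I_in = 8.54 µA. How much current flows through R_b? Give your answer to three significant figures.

With just two branches, the current splits inversely with resistance.
I(R_b) = 8.54 × 42.0/(42.0 + 6.20) = 8.54 × 0.8714 = 7.441 µA.

I ≈ 7.44 µA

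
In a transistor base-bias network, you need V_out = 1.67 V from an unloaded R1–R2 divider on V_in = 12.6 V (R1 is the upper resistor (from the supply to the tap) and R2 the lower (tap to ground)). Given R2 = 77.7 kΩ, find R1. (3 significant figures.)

R1 ≈ 509 kΩ

V_out/V_in = R2/(R1+R2) = 0.1325.
So R1 = R2 · (V_in/V_out − 1) = 77.7 × (12.6/1.67 − 1) = 77.7 × 6.545 = 508.5 kΩ.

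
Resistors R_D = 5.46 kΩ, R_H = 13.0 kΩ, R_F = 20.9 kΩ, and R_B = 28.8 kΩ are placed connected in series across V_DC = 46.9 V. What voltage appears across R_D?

Series total: ΣR = 5.46 + 13.0 + 20.9 + 28.8 = 68.16 kΩ.
By the voltage-divider rule, V = 46.9 × 5.460/68.16 = 3.757 V.

V ≈ 3.76 V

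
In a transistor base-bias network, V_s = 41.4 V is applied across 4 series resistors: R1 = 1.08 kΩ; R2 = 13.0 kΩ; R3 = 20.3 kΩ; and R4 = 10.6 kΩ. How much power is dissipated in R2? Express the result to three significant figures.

P ≈ 11.0 mW

Series current I = V_s/ΣR = 41.4/44.98 = 0.9204 mA.
V(R2) = I·R = 11.97 V; P = V·I = 11.97 × 0.9204 = 11.01 mW.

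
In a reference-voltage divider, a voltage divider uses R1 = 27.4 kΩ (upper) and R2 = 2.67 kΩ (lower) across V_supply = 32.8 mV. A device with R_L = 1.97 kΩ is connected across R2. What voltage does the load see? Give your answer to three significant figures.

V_out ≈ 1.30 mV

First combine the lower leg with the load: R2 ‖ R_L = 1.134 kΩ.
Now apply the divider: V_out = 32.8 × 0.03973 = 1.303 mV.
(Unloaded it would be 2.91 mV; the load pulls it down.)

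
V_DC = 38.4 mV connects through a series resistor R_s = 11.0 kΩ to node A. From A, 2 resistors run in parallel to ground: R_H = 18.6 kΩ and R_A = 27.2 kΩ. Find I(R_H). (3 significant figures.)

Combine the parallel branches: R_p = (1/18.6 + 1/27.2)⁻¹ = 11.05 kΩ.
V_A = 38.4 × 11.05/22.05 = 19.24 mV.
I(R_H) = V_A / R_H = 19.24/18.6 = 1.034 µA.

I ≈ 1.03 µA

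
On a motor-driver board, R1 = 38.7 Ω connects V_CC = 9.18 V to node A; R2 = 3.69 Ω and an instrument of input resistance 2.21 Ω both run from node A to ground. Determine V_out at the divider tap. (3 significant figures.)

The load sits in parallel with R2, giving an effective lower resistance R2' = R2·R_L/(R2+R_L) = 1.382 Ω.
Then V_out = V_CC · R2'/(R1 + R2') = 9.18 × 1.382/40.08 = 0.3166 V.
(Unloaded it would be 0.799 V; the load pulls it down.)

V_out ≈ 0.317 V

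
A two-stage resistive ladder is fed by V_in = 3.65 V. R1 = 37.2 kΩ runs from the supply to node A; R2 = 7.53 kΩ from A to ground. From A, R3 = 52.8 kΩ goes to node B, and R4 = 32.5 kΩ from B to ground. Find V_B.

Node A sees R2 in parallel with the series input of stage 2, R3 + R4 = 85.30 kΩ.
Effective lower resistance at A: R2 ‖ 85.30 = 6.919 kΩ.
So V_A = 3.65 × 0.1568 = 0.5724 V.
Then the unloaded second divider: V_B = V_A × R4/(R3+R4) = 0.5724 × 0.3810 = 0.2181 V.

V_B ≈ 0.218 V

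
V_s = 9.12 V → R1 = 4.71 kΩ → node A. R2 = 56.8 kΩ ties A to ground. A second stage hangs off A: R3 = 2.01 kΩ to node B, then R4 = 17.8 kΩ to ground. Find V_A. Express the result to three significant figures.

V_A ≈ 6.91 V

Looking into the second stage from A: R3 + R4 = 19.81 kΩ appears in parallel with R2.
Effective lower resistance at A: R2 ‖ 19.81 = 14.69 kΩ.
First divider: V_A = V_s · 14.69/(4.71 + 14.69) = 6.906 V.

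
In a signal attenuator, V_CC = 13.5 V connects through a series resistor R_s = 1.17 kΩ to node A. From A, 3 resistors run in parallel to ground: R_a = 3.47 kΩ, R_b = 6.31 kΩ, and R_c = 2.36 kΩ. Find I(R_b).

Combine the parallel branches: R_p = (1/3.47 + 1/6.31 + 1/2.36)⁻¹ = 1.149 kΩ.
Node voltage V_A = V_CC · R_p/(R_s + R_p) = 13.5 × 0.4955 = 6.689 V.
Branch current I = V_A/R_b = 6.689/6.31 = 1.060 mA.

I ≈ 1.06 mA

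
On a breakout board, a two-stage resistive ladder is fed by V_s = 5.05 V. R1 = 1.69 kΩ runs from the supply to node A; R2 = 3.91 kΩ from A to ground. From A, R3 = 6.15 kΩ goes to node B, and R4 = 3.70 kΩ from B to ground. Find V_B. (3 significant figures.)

V_B ≈ 1.18 V

Looking into the second stage from A: R3 + R4 = 9.850 kΩ appears in parallel with R2.
Effective lower resistance at A: R2 ‖ 9.850 = 2.799 kΩ.
First divider: V_A = V_s · 2.799/(1.69 + 2.799) = 3.149 V.
Stage 2 is unloaded, so V_B = V_A · R4/(R3+R4) = 3.149 × 3.70/9.850 = 1.183 V.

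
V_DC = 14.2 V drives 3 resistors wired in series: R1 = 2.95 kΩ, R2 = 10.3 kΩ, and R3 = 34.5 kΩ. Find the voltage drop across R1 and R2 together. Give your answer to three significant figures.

ΣR = 2.95 + 10.3 + 34.5 = 47.75 kΩ.
R_{R1..R2} = 2.95 + 10.3 = 13.25 kΩ.
V = V_DC · R/ΣR = 14.2 × 0.2775 = 3.940 V.

V ≈ 3.94 V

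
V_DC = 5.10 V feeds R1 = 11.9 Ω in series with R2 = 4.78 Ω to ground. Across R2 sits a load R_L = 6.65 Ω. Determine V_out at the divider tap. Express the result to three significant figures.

First combine the lower leg with the load: R2 ‖ R_L = 2.781 Ω.
Then V_out = V_DC · R2'/(R1 + R2') = 5.10 × 2.781/14.68 = 0.9661 V.

V_out ≈ 0.966 V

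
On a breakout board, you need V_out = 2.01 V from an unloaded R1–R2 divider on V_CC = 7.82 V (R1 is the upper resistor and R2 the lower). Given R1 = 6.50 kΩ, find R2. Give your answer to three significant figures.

R2 ≈ 2.25 kΩ

The divider ratio is R2/(R1+R2) = 2.01/7.82 = 0.2570.
R2 = R1 · 0.2570/(1 − 0.2570) = 2.249 kΩ.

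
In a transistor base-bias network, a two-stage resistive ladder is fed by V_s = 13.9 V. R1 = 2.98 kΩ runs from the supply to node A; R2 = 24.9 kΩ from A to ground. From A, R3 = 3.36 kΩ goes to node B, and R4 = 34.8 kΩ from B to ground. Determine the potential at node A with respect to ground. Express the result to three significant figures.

Node A sees R2 in parallel with the series input of stage 2, R3 + R4 = 38.16 kΩ.
R2 ‖ (R3+R4) = 15.07 kΩ.
So V_A = 13.9 × 0.8349 = 11.60 V.

V_A ≈ 11.6 V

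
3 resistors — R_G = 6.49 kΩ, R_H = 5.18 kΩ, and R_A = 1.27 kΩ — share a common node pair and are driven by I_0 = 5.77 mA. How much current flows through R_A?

I ≈ 4.00 mA

Conductances: ΣG = 1/6.49 + 1/5.18 + 1/1.27 = 1.135 (1/kΩ).
Current divider: I(R_A) = I_0 · G_k/ΣG = 5.77 × (0.7874/1.135) = 5.77 × 0.6940 = 4.005 mA.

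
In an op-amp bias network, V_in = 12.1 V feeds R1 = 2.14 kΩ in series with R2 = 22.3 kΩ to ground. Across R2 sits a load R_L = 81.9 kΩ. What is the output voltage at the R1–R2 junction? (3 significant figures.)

V_out ≈ 10.8 V

First combine the lower leg with the load: R2 ‖ R_L = 17.53 kΩ.
Voltage divider with the loaded lower leg: V_out = 12.1 × 17.53/(2.14 + 17.53) = 12.1 × 0.8912 = 10.78 V.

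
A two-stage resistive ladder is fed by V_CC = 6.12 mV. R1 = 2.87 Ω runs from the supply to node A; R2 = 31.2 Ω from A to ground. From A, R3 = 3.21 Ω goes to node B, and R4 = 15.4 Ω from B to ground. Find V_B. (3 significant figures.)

V_B ≈ 4.06 mV

Node A sees R2 in parallel with the series input of stage 2, R3 + R4 = 18.61 Ω.
R2 ‖ (R3+R4) = 11.66 Ω.
V_A = 6.12 × 11.66/(2.87 + 11.66) = 4.911 mV.
Then the unloaded second divider: V_B = V_A × R4/(R3+R4) = 4.911 × 0.8275 = 4.064 mV.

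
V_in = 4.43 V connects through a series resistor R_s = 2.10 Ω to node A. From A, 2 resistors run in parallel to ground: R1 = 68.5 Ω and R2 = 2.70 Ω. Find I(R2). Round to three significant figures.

I ≈ 0.907 A

Parallel bank: R_p = 1/(1/68.5 + 1/2.70) = 2.598 Ω.
V_A by voltage divider: V_A = 4.43 × 2.598/(2.10 + 2.598) = 2.450 V.
I(R2) = V_A / R2 = 2.450/2.70 = 0.9073 A.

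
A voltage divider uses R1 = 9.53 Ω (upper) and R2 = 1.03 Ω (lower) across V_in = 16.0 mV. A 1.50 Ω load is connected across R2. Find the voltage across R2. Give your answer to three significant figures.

V_out ≈ 0.964 mV

First combine the lower leg with the load: R2 ‖ R_L = 0.6107 Ω.
Now apply the divider: V_out = 16.0 × 0.06022 = 0.9635 mV.
(Unloaded it would be 1.56 mV; the load pulls it down.)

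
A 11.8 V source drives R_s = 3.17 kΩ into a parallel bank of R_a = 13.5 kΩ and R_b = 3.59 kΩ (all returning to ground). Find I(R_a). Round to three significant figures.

I ≈ 0.413 mA

Equivalent of the parallel group: R_p = 2.836 kΩ.
V_A = 11.8 × 2.836/6.006 = 5.572 V.
Branch current I = V_A/R_a = 5.572/13.5 = 0.4127 mA.
(Equivalently: I_total = 1.965 mA, then current-divider fraction G_k/ΣG = 0.2101.)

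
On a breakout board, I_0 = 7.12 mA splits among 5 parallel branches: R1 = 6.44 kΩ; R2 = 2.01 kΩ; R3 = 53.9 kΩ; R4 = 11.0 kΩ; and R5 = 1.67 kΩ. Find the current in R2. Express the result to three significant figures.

Conductances: ΣG = 1/6.44 + 1/2.01 + 1/53.9 + 1/11.0 + 1/1.67 = 1.361 (1/kΩ).
By the current-divider rule, I = I_0 · G_k/ΣG = 7.12 × 0.3655 = 2.603 mA.

I ≈ 2.60 mA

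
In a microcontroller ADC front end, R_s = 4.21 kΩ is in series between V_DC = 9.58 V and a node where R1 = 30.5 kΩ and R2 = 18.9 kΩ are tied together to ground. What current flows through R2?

I ≈ 0.372 mA

Equivalent of the parallel group: R_p = 11.67 kΩ.
V_A by voltage divider: V_A = 9.58 × 11.67/(4.21 + 11.67) = 7.040 V.
Branch current I = V_A/R2 = 7.040/18.9 = 0.3725 mA.
(Check via current divider: I_total = 0.6033 mA; share G_k/ΣG = 0.6174 → same result.)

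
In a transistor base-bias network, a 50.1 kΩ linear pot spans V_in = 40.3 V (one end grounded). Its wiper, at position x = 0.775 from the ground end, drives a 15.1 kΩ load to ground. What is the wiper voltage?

V_out ≈ 19.8 V

Split the track: R_lower = x·R_p = 38.83 kΩ, R_upper = (1−x)·R_p = 11.27 kΩ.
R_L loads the lower segment: effective lower R = 10.87 kΩ.
Then V_out = V_in · 10.87/(11.27 + 10.87) = 19.79 V.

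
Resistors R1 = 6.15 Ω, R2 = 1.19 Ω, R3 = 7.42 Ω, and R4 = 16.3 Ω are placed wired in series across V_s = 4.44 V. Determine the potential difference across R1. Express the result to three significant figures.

V ≈ 0.879 V

ΣR = 6.15 + 1.19 + 7.42 + 16.3 = 31.06 Ω.
By the voltage-divider rule, V = 4.44 × 6.150/31.06 = 0.8791 V.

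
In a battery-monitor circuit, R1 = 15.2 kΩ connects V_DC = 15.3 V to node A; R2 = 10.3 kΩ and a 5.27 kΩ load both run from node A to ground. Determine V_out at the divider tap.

V_out ≈ 2.85 V

The load sits in parallel with R2, giving an effective lower resistance R2' = R2·R_L/(R2+R_L) = 3.486 kΩ.
Now apply the divider: V_out = 15.3 × 0.1866 = 2.854 V.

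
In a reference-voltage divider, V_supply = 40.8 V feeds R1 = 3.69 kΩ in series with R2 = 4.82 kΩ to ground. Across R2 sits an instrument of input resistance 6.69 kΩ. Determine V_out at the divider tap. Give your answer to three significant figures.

V_out ≈ 17.6 V

R2 ‖ R_L = (4.82 × 6.69)/(4.82 + 6.69) = 2.802 kΩ.
Voltage divider with the loaded lower leg: V_out = 40.8 × 2.802/(3.69 + 2.802) = 40.8 × 0.4316 = 17.61 V.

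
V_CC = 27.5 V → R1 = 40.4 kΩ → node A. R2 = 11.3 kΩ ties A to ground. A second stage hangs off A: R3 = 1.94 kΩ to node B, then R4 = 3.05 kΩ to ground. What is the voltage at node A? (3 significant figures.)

V_A ≈ 2.17 V

Node A sees R2 in parallel with the series input of stage 2, R3 + R4 = 4.990 kΩ.
R2 ‖ (R3+R4) = 3.461 kΩ.
First divider: V_A = V_CC · 3.461/(40.4 + 3.461) = 2.170 V.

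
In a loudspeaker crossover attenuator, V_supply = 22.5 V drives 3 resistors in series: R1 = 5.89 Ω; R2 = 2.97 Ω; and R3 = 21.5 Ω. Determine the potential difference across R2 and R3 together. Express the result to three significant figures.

Series total: ΣR = 5.89 + 2.97 + 21.5 = 30.36 Ω.
R_{R2..R3} = 2.97 + 21.5 = 24.47 Ω.
By the voltage-divider rule, V = 22.5 × 24.47/30.36 = 18.13 V.

V ≈ 18.1 V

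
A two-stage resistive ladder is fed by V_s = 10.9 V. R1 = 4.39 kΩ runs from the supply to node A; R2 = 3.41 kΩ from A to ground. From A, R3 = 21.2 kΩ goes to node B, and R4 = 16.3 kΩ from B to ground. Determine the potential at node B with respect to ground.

Looking into the second stage from A: R3 + R4 = 37.50 kΩ appears in parallel with R2.
R2 ‖ (R3+R4) = 3.126 kΩ.
So V_A = 10.9 × 0.4159 = 4.533 V.
V_B = V_A × 0.4347 = 1.970 V.

V_B ≈ 1.97 V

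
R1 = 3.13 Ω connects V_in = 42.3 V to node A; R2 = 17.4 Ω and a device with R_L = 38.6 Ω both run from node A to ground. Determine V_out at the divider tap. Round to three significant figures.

R2 ‖ R_L = (17.4 × 38.6)/(17.4 + 38.6) = 11.99 Ω.
Then V_out = V_in · R2'/(R1 + R2') = 42.3 × 11.99/15.12 = 33.55 V.

V_out ≈ 33.5 V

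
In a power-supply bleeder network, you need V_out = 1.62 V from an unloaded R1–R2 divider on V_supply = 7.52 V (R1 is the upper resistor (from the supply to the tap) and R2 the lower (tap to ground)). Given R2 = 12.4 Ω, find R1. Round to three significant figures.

R1 ≈ 45.2 Ω

V_out/V_supply = R2/(R1+R2) = 0.2154.
R1 = R2·(1/k − 1) = 12.4 × 3.642 = 45.16 Ω.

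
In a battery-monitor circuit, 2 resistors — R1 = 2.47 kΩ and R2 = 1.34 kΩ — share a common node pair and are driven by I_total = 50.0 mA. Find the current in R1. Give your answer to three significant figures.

I ≈ 17.6 mA

For two parallel branches, I_k = I_total · (other R)/(sum of R).
So I = 50.0 × 1.34/3.810 = 17.59 mA.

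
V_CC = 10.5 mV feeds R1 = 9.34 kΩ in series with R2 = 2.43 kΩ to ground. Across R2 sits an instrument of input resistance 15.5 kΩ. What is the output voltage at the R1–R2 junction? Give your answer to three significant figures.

V_out ≈ 1.93 mV

First combine the lower leg with the load: R2 ‖ R_L = 2.101 kΩ.
Now apply the divider: V_out = 10.5 × 0.1836 = 1.928 mV.
(Unloaded it would be 2.17 mV; the load pulls it down.)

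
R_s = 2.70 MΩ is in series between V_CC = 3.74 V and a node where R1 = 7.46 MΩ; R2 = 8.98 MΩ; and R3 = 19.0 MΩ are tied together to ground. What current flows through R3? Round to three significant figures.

I ≈ 0.109 µA

Parallel bank: R_p = 1/(1/7.46 + 1/8.98 + 1/19.0) = 3.355 MΩ.
V_A by voltage divider: V_A = 3.74 × 3.355/(2.70 + 3.355) = 2.072 V.
Branch current I = V_A/R3 = 2.072/19.0 = 0.1091 µA.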